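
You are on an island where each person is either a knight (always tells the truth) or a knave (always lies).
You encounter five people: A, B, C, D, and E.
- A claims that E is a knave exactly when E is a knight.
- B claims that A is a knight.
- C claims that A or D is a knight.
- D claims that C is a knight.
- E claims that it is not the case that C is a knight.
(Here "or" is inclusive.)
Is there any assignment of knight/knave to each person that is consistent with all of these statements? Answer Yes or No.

Yes

One consistent assignment: A=knave, B=knave, C=knight, D=knight, E=knave.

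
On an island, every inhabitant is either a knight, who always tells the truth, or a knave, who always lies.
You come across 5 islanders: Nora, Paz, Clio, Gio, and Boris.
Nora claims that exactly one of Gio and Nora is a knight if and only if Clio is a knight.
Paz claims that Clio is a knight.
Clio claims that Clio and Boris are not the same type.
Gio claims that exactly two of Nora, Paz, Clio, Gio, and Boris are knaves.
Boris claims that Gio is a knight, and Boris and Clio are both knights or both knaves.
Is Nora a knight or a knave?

Nora is a knave.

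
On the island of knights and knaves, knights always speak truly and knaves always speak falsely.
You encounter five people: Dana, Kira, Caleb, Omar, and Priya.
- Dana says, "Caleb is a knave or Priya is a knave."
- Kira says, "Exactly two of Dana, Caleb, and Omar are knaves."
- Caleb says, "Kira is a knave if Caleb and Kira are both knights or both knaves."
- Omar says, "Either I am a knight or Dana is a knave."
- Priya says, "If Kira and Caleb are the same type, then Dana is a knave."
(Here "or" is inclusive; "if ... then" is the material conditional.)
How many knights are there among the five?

3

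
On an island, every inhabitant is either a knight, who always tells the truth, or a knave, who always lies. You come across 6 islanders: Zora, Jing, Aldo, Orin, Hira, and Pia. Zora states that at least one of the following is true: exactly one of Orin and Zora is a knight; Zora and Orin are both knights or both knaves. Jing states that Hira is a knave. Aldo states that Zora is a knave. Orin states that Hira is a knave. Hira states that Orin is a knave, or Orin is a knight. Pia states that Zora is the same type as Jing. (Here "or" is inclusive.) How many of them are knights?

2

The unique consistent assignment is Zora=knight, Jing=knave, Aldo=knave, Orin=knave, Hira=knight, Pia=knave.
That has 2 knights.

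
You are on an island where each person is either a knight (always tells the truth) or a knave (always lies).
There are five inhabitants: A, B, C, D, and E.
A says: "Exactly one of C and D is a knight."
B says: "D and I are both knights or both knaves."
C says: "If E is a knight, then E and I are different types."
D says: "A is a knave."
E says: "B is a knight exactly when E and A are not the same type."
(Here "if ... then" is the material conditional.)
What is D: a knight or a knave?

D is a knight.

Consistent assignments: {A=knave, B=knight, C=knight, D=knight, E=knave}
In every consistent assignment, D is a knight.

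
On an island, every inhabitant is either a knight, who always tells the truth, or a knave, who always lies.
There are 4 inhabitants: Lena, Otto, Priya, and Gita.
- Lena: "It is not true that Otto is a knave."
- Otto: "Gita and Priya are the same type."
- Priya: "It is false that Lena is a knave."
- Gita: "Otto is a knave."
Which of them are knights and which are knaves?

Lena is a knave, Otto is a knave, Priya is a knave, and Gita is a knight.

Lena is a knave, and the claim "it is not true that Otto is a knave" is indeed false.
Otto (knave): "Gita and Priya are the same type" — false. ✓
Priya (knave): "it is false that Lena is a knave" — false. ✓
Gita is a knight, so "Otto is a knave" must be true — and it is.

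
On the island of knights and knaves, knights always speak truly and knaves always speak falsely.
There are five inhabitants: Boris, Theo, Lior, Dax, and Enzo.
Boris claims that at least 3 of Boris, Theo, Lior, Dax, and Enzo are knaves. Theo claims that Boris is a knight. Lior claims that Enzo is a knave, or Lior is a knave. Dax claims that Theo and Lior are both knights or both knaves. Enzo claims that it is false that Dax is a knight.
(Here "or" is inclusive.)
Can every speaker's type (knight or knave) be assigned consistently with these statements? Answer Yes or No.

Checking all 32 assignments, each has at least one speaker whose statement's truth value contradicts their type.

No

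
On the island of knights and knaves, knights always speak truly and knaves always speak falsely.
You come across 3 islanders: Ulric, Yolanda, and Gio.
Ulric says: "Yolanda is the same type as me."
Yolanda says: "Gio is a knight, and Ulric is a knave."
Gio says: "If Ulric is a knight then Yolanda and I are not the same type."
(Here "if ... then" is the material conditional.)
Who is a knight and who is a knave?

Suppose Ulric is a knight. Then Ulric's statement "Yolanda is the same type as me" would have to be true. Checking the 4 ways to assign the others, none is consistent with every speaker.
(For instance, with Yolanda=knight, Gio=knight, Yolanda's claim "Gio is a knight, and Ulric is a knave" comes out false where it would need to be true.)
So Ulric must be a knave, making "Yolanda is the same type as me" false. Taking Ulric=knave, Yolanda=knight, Gio=knight, each remaining statement checks out:
  Yolanda (knight): "Gio is a knight, and Ulric is a knave" — true. ✓
  Gio (knight): "if Ulric is a knight then Yolanda and I are not the same type" — true. ✓
This is the unique consistent assignment.

Ulric is a knave, Yolanda is a knight, and Gio is a knight.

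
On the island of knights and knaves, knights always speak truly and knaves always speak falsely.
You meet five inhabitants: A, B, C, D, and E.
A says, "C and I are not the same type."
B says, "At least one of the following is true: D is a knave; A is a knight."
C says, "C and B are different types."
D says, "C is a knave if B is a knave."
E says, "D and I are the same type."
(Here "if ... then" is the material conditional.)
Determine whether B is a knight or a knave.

Consistent assignments: {A=knave, B=knave, C=knave, D=knight, E=knight}; {A=knave, B=knave, C=knave, D=knight, E=knave}
In every consistent assignment, B is a knave.

B is a knave.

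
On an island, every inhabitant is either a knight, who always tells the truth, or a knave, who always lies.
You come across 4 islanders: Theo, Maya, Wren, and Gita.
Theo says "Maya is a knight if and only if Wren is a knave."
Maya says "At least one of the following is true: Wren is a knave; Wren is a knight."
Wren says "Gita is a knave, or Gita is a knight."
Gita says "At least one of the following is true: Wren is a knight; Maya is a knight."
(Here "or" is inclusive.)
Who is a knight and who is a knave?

Theo is a knave, so "Maya is a knight if and only if Wren is a knave" must be false — and it is.
Maya is a knight; "at least one of the following is true: Wren is a knave; Wren is a knight" is True, as required.
Wren is a knight; "Gita is a knave, or Gita is a knight" is True, as required.
As a knight, Gita's statement "at least one of the following is true: Wren is a knight; Maya is a knight" should be True; it is.

Theo is a knave, Maya is a knight, Wren is a knight, and Gita is a knight.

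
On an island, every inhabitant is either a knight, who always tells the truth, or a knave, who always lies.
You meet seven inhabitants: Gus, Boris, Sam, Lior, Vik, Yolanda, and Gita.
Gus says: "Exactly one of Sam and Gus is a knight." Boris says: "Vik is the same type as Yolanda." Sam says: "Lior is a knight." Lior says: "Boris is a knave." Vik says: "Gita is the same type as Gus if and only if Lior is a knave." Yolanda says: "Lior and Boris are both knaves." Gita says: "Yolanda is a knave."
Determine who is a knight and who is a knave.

Gus is a knave, Boris is a knight, Sam is a knave, Lior is a knave, Vik is a knave, Yolanda is a knave, and Gita is a knight.

As a knave, Gus's statement "exactly one of Sam and Gus is a knight" should be false; it is.
Boris is a knight, so "Vik is the same type as Yolanda" must be True — and it is.
Sam (knave): "Lior is a knight" — false. ✓
Lior is a knave, so "Boris is a knave" must be false — and it is.
Vik is a knave, so "Gita is the same type as Gus if and only if Lior is a knave" must be false — and it is.
Yolanda is a knave, and the claim "Lior and Boris are both knaves" is indeed false.
As a knight, Gita's statement "Yolanda is a knave" should be True; it is.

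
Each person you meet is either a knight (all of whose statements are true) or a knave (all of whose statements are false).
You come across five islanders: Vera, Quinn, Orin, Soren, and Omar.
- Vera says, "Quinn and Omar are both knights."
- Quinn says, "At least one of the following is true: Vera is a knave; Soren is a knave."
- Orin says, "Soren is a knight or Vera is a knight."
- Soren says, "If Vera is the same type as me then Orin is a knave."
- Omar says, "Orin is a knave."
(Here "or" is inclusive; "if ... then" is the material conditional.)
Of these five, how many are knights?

The unique consistent assignment is Vera=knave, Quinn=knight, Orin=knight, Soren=knight, Omar=knave.
That has 3 knights.

3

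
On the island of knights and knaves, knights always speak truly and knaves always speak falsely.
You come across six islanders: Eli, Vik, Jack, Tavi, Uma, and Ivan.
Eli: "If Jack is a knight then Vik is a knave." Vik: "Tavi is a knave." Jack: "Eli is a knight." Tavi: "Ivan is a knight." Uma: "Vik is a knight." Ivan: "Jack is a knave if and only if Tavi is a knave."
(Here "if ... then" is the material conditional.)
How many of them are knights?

4

The unique consistent assignment is Eli=knight, Vik=knave, Jack=knight, Tavi=knight, Uma=knave, Ivan=knight.
That has 4 knights.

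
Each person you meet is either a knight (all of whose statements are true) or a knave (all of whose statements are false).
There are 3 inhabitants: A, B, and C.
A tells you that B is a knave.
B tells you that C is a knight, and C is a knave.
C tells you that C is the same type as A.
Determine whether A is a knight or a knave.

A is a knight.

Consistent assignments: {A=knight, B=knave, C=knight}; {A=knight, B=knave, C=knave}
In every consistent assignment, A is a knight.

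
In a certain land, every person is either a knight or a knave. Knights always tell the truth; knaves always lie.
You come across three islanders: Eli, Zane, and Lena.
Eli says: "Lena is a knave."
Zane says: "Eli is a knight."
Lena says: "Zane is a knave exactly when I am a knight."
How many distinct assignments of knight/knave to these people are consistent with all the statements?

1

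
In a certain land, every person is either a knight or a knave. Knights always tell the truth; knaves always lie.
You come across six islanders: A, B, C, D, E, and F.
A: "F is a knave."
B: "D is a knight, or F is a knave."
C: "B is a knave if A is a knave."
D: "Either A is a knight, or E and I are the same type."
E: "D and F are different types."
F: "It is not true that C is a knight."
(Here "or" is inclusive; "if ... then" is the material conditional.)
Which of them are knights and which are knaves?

A is a knight, B is a knight, C is a knight, D is a knight, E is a knight, and F is a knave.

A is a knight, so "F is a knave" must be True — and it is.
B is a knight, and the claim "D is a knight, or F is a knave" is indeed True.
C is a knight, and the claim "B is a knave if A is a knave" is indeed True.
D is a knight, and the claim "either A is a knight, or E and I are the same type" is indeed True.
As a knight, E's statement "D and F are different types" should be True; it is.
F is a knave, so "it is not true that C is a knight" must be false — and it is.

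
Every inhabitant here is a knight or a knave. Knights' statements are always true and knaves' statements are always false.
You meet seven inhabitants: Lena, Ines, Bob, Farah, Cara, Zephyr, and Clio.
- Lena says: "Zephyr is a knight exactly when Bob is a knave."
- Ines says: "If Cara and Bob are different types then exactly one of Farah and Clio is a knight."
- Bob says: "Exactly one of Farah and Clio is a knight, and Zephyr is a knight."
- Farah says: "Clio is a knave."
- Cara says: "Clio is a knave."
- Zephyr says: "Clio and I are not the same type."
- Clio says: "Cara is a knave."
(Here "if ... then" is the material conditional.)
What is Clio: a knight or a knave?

Consistent assignments: {Lena=knave, Ines=knight, Bob=knight, Farah=knight, Cara=knight, Zephyr=knight, Clio=knave}; {Lena=knave, Ines=knight, Bob=knave, Farah=knight, Cara=knight, Zephyr=knave, Clio=knave}
In every consistent assignment, Clio is a knave.

Clio is a knave.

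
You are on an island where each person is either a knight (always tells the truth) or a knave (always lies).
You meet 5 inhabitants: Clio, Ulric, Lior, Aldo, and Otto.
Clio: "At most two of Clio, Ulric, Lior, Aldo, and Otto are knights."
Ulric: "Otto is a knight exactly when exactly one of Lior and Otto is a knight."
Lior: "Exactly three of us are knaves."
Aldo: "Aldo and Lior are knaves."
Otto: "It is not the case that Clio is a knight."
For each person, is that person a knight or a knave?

Suppose Clio is a knave. Then Clio's statement "at most two of Clio, Ulric, Lior, Aldo, and Otto are knights" would have to be false. Checking the 16 ways to assign the others, none is consistent with every speaker.
(For instance, with Ulric=knave, Lior=knight, Aldo=knave, Otto=knave, Clio's claim "at most two of Clio, Ulric, Lior, Aldo, and Otto are knights" comes out true where it would need to be false.)
So Clio must be a knight, making "at most two of Clio, Ulric, Lior, Aldo, and Otto are knights" true. Taking Clio=knight, Ulric=knave, Lior=knight, Aldo=knave, Otto=knave, each remaining statement checks out:
  Ulric (knave): "Otto is a knight exactly when exactly one of Lior and Otto is a knight" — false. ✓
  Lior (knight): "exactly three of us are knaves" — true. ✓
  Aldo (knave): "Aldo and Lior are knaves" — false. ✓
  Otto (knave): "it is not the case that Clio is a knight" — false. ✓
This is the unique consistent assignment.

Knights: Clio and Lior. Knaves: Ulric, Aldo, and Otto.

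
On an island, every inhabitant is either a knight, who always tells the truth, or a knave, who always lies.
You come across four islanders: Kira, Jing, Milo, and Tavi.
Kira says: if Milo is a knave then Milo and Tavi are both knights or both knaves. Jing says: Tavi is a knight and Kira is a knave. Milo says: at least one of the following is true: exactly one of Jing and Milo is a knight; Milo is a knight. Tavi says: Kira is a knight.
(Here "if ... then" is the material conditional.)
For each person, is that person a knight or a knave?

Kira is a knight, Jing is a knave, Milo is a knight, and Tavi is a knight.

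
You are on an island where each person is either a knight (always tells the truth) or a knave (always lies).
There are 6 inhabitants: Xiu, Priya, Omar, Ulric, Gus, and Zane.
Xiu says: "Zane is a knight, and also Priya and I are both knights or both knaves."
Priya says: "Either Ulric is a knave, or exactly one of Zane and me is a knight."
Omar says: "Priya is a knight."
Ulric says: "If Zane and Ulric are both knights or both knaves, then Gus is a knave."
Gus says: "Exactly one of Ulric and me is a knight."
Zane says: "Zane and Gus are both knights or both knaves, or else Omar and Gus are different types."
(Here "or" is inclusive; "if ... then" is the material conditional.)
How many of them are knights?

3

The unique consistent assignment is Xiu=knave, Priya=knight, Omar=knight, Ulric=knave, Gus=knight, Zane=knave.
That has 3 knights.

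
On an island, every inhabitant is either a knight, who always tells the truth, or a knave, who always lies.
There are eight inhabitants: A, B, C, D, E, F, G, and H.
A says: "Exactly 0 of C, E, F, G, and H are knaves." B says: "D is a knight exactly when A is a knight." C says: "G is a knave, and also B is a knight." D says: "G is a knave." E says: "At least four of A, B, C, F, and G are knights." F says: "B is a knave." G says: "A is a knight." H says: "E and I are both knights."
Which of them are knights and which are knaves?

Knights: D and F. Knaves: A, B, C, E, G, and H.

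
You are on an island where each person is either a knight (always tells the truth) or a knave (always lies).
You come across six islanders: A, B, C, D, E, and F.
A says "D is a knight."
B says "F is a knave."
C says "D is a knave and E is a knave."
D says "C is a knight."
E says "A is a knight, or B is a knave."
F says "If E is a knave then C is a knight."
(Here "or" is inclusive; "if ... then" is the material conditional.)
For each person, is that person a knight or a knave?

A is a knave, so "D is a knight" must be false — and it is.
Since B is a knave, "F is a knave" needs to be false, which holds.
Since C is a knave, "D is a knave and E is a knave" needs to be false, which holds.
D (knave): "C is a knight" — false. ✓
Since E is a knight, "A is a knight, or B is a knave" needs to be true, which holds.
Since F is a knight, "if E is a knave then C is a knight" needs to be true, which holds.

Knights: E and F. Knaves: A, B, C, and D.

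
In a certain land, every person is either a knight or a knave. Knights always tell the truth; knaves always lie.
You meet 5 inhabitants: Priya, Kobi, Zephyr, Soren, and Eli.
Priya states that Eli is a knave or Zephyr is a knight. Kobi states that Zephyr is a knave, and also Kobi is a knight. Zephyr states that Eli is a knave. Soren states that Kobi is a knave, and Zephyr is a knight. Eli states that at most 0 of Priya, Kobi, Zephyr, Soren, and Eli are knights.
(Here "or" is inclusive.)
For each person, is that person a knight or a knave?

Priya is a knight; "Eli is a knave or Zephyr is a knight" is True, as required.
Kobi is a knave, and the claim "Zephyr is a knave, and also Kobi is a knight" is indeed False.
Zephyr is a knight, so "Eli is a knave" must be True — and it is.
As a knight, Soren's statement "Kobi is a knave, and Zephyr is a knight" should be True; it is.
Eli is a knave, and the claim "at most 0 of Priya, Kobi, Zephyr, Soren, and Eli are knights" is indeed False.

Priya is a knight, Kobi is a knave, Zephyr is a knight, Soren is a knight, and Eli is a knave.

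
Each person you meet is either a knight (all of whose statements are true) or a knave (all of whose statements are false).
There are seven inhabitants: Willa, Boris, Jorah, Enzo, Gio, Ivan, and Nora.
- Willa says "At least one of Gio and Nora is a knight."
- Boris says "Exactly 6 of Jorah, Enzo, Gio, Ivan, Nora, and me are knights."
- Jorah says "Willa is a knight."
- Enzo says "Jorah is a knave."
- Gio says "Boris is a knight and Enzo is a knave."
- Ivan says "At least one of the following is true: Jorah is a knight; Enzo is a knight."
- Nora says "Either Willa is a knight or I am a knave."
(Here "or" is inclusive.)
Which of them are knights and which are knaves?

Willa is a knight; "at least one of Gio and Nora is a knight" is true, as required.
Boris is a knave; "exactly 6 of Jorah, Enzo, Gio, Ivan, Nora, and me are knights" is False, as required.
As a knight, Jorah's statement "Willa is a knight" should be true; it is.
Since Enzo is a knave, "Jorah is a knave" needs to be False, which holds.
Gio is a knave; "Boris is a knight and Enzo is a knave" is False, as required.
As a knight, Ivan's statement "at least one of the following is true: Jorah is a knight; Enzo is a knight" should be true; it is.
Nora is a knight, so "either Willa is a knight or I am a knave" must be true — and it is.

Willa is a knight, Boris is a knave, Jorah is a knight, Enzo is a knave, Gio is a knave, Ivan is a knight, and Nora is a knight.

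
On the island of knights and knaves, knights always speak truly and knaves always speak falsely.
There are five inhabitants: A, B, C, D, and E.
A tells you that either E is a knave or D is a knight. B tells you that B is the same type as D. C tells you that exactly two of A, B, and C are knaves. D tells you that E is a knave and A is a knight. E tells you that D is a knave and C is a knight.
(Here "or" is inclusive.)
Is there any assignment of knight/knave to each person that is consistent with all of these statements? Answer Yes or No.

Yes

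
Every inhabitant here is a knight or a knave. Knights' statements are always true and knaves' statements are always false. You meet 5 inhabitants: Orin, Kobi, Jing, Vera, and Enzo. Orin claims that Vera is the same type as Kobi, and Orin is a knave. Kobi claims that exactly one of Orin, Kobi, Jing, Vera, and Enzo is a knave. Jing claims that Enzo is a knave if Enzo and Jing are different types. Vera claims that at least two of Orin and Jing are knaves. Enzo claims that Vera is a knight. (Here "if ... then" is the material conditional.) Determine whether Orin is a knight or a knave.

Orin is a knave.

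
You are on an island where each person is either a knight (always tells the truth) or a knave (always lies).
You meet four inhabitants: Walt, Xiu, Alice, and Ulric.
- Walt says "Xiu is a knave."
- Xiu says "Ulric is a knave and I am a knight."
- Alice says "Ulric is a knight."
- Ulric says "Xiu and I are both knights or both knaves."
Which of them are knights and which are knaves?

Knights: Xiu. Knaves: Walt, Alice, and Ulric.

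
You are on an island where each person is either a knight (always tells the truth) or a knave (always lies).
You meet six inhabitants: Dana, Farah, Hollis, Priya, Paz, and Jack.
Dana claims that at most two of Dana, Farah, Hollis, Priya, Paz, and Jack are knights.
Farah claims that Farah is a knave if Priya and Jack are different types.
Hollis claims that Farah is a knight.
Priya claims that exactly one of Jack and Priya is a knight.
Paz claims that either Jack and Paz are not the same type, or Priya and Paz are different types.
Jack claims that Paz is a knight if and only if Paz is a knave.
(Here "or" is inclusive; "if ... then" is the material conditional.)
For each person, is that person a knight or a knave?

Dana is a knave, and the claim "at most two of Dana, Farah, Hollis, Priya, Paz, and Jack are knights" is indeed false.
Since Farah is a knight, "Farah is a knave if Priya and Jack are different types" needs to be True, which holds.
Hollis (knight): "Farah is a knight" — True. ✓
Since Priya is a knave, "exactly one of Jack and Priya is a knight" needs to be false, which holds.
As a knight, Paz's statement "either Jack and Paz are not the same type, or Priya and Paz are different types" should be True; it is.
As a knave, Jack's statement "Paz is a knight if and only if Paz is a knave" should be false; it is.

Knights: Farah, Hollis, and Paz. Knaves: Dana, Priya, and Jack.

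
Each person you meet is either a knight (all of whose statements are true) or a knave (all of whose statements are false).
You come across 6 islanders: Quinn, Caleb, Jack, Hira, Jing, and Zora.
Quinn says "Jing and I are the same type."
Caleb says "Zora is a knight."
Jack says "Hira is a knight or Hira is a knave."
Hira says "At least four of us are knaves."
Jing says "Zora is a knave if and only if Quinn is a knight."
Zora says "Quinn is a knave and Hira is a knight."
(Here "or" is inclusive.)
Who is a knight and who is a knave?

Since Quinn is a knight, "Jing and I are the same type" needs to be True, which holds.
Since Caleb is a knave, "Zora is a knight" needs to be false, which holds.
Jack (knight): "Hira is a knight or Hira is a knave" — True. ✓
As a knave, Hira's statement "at least four of us are knaves" should be false; it is.
Jing is a knight, so "Zora is a knave if and only if Quinn is a knight" must be True — and it is.
As a knave, Zora's statement "Quinn is a knave and Hira is a knight" should be false; it is.

Quinn is a knight, Caleb is a knave, Jack is a knight, Hira is a knave, Jing is a knight, and Zora is a knave.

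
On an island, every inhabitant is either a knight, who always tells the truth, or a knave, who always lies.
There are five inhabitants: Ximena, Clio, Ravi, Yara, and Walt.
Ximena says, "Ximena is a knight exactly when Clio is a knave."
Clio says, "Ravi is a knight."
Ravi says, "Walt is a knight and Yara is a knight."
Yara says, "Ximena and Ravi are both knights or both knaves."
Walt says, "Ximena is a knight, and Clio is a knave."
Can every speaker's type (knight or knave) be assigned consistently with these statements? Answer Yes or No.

One consistent assignment: Ximena=knight, Clio=knave, Ravi=knave, Yara=knave, Walt=knight.

Yes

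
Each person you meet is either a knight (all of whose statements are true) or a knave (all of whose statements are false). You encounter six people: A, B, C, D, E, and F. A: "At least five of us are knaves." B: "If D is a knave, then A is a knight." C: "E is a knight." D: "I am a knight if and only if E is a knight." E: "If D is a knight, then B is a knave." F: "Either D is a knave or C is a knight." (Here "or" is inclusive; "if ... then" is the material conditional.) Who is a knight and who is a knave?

Since A is a knave, "at least five of us are knaves" needs to be false, which holds.
Since B is a knave, "if D is a knave, then A is a knight" needs to be false, which holds.
C is a knight; "E is a knight" is true, as required.
D is a knave; "I am a knight if and only if E is a knight" is false, as required.
E is a knight, and the claim "if D is a knight, then B is a knave" is indeed true.
As a knight, F's statement "either D is a knave or C is a knight" should be true; it is.

A is a knave, B is a knave, C is a knight, D is a knave, E is a knight, and F is a knight.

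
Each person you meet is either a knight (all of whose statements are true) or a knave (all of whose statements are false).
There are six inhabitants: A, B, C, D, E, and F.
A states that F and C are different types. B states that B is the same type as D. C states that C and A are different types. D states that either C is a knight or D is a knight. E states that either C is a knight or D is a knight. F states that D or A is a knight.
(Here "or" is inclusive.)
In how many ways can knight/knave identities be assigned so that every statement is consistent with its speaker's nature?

Consistent assignments:
  A=knave, B=knight, C=knight, D=knight, E=knight, F=knight
  A=knave, B=knave, C=knight, D=knight, E=knight, F=knight

2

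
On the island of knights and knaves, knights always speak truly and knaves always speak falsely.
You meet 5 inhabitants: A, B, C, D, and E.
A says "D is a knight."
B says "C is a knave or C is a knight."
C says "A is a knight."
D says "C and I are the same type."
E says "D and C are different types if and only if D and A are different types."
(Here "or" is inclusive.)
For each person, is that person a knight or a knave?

A is a knight, B is a knight, C is a knight, D is a knight, and E is a knight.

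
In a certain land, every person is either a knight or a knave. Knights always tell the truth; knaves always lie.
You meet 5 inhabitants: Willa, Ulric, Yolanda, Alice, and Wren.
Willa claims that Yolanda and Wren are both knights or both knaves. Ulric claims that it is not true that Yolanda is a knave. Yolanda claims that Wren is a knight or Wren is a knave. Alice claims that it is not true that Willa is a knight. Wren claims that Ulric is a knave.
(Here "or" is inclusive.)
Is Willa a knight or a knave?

Willa is a knave.

Consistent assignments: {Willa=knave, Ulric=knight, Yolanda=knight, Alice=knight, Wren=knave}
In every consistent assignment, Willa is a knave.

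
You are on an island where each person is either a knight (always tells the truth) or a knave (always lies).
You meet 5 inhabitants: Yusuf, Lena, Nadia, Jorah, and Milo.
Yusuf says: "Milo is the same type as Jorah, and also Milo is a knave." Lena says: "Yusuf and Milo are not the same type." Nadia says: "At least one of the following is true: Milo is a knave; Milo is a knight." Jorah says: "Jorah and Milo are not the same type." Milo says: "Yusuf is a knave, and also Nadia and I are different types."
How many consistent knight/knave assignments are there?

1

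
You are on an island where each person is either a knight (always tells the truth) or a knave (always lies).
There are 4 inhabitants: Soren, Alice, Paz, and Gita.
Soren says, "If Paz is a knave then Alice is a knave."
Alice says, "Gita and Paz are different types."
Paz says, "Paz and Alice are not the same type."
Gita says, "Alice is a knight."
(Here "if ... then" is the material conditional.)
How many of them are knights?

1

The unique consistent assignment is Soren=knight, Alice=knave, Paz=knave, Gita=knave.
That has 1 knight.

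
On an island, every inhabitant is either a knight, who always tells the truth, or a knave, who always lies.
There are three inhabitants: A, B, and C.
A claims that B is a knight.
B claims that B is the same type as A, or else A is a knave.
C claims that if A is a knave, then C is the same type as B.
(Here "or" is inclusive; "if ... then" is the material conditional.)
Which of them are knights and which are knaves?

A is a knight, B is a knight, and C is a knight.

As a knight, A's statement "B is a knight" should be true; it is.
B is a knight; "B is the same type as A, or else A is a knave" is true, as required.
C is a knight; "if A is a knave, then C is the same type as B" is true, as required.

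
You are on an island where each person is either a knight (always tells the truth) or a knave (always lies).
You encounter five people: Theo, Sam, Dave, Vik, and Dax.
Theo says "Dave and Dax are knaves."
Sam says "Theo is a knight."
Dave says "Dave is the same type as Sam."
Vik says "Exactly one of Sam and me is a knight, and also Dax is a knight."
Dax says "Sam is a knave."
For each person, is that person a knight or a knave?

Theo is a knight, and the claim "Dave and Dax are knaves" is indeed true.
Sam is a knight, so "Theo is a knight" must be true — and it is.
As a knave, Dave's statement "Dave is the same type as Sam" should be False; it is.
Since Vik is a knave, "exactly one of Sam and me is a knight, and also Dax is a knight" needs to be False, which holds.
Dax is a knave, so "Sam is a knave" must be False — and it is.

Theo is a knight, Sam is a knight, Dave is a knave, Vik is a knave, and Dax is a knave.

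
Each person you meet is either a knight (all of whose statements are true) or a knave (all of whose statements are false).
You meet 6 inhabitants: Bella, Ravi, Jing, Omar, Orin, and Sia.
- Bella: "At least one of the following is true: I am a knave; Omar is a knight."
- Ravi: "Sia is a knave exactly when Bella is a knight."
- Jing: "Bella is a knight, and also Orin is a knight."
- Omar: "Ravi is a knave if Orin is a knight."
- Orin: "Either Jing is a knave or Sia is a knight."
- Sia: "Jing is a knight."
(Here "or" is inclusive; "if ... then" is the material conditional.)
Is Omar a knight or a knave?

Omar is a knight.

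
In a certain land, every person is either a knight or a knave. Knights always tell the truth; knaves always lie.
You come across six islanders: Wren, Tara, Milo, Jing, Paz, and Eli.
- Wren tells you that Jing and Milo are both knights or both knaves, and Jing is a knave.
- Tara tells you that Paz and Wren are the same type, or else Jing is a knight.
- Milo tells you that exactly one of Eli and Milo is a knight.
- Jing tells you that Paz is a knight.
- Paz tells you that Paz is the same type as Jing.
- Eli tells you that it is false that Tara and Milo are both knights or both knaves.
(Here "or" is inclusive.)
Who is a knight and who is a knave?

Wren is a knave; "Jing and Milo are both knights or both knaves, and Jing is a knave" is False, as required.
Tara is a knight; "Paz and Wren are the same type, or else Jing is a knight" is true, as required.
Milo is a knight, so "exactly one of Eli and Milo is a knight" must be true — and it is.
Jing is a knight, so "Paz is a knight" must be true — and it is.
As a knight, Paz's statement "Paz is the same type as Jing" should be true; it is.
Eli is a knave; "it is false that Tara and Milo are both knights or both knaves" is False, as required.

Wren is a knave, Tara is a knight, Milo is a knight, Jing is a knight, Paz is a knight, and Eli is a knave.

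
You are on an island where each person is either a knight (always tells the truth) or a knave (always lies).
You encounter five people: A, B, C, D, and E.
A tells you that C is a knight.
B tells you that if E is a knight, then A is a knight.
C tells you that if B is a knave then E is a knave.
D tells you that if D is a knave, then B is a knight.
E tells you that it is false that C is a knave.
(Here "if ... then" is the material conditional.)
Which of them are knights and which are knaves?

A is a knight, B is a knight, C is a knight, D is a knight, and E is a knight.

Suppose A is a knave. Then A's statement "C is a knight" would have to be false. Checking the 16 ways to assign the others, none is consistent with every speaker.
(For instance, with B=knight, C=knight, D=knight, E=knight, A's claim "C is a knight" comes out true where it would need to be false.)
So A must be a knight, making "C is a knight" true. Taking A=knight, B=knight, C=knight, D=knight, E=knight, each remaining statement checks out:
  B (knight): "if E is a knight, then A is a knight" — true. ✓
  C (knight): "if B is a knave then E is a knave" — true. ✓
  D (knight): "if D is a knave, then B is a knight" — true. ✓
  E (knight): "it is false that C is a knave" — true. ✓
This is the unique consistent assignment.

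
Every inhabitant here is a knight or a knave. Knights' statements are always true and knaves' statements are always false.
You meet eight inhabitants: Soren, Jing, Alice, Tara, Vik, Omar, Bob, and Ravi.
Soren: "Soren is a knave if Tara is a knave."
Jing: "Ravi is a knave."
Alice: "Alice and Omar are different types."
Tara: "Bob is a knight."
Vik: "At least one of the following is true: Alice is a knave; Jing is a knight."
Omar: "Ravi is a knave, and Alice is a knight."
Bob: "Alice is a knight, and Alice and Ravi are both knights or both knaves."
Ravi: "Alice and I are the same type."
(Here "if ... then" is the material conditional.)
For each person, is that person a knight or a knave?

Soren is a knight, so "Soren is a knave if Tara is a knave" must be true — and it is.
Jing is a knave, so "Ravi is a knave" must be False — and it is.
As a knight, Alice's statement "Alice and Omar are different types" should be true; it is.
Tara (knight): "Bob is a knight" — true. ✓
Vik is a knave; "at least one of the following is true: Alice is a knave; Jing is a knight" is False, as required.
Omar (knave): "Ravi is a knave, and Alice is a knight" — False. ✓
Since Bob is a knight, "Alice is a knight, and Alice and Ravi are both knights or both knaves" needs to be true, which holds.
Ravi (knight): "Alice and I are the same type" — true. ✓

Soren is a knight, Jing is a knave, Alice is a knight, Tara is a knight, Vik is a knave, Omar is a knave, Bob is a knight, and Ravi is a knight.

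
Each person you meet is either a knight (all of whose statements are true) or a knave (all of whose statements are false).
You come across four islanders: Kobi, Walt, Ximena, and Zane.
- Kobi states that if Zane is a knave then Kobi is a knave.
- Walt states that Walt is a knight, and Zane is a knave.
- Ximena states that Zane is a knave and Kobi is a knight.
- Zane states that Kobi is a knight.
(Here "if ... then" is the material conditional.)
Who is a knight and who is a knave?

Since Kobi is a knight, "if Zane is a knave then Kobi is a knave" needs to be True, which holds.
Walt is a knave, so "Walt is a knight, and Zane is a knave" must be false — and it is.
Ximena (knave): "Zane is a knave and Kobi is a knight" — false. ✓
Zane is a knight; "Kobi is a knight" is True, as required.

Knights: Kobi and Zane. Knaves: Walt and Ximena.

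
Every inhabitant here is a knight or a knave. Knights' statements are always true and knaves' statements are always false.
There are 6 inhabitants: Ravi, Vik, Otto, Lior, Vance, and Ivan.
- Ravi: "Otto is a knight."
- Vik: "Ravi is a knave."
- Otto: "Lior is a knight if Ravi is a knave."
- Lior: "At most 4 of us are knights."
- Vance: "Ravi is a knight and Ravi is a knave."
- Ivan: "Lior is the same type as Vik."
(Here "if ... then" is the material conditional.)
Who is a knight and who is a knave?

Ravi is a knight, Vik is a knave, Otto is a knight, Lior is a knight, Vance is a knave, and Ivan is a knave.

As a knight, Ravi's statement "Otto is a knight" should be true; it is.
Vik is a knave, so "Ravi is a knave" must be false — and it is.
Otto is a knight, and the claim "Lior is a knight if Ravi is a knave" is indeed true.
Since Lior is a knight, "at most 4 of us are knights" needs to be true, which holds.
Since Vance is a knave, "Ravi is a knight and Ravi is a knave" needs to be false, which holds.
Since Ivan is a knave, "Lior is the same type as Vik" needs to be false, which holds.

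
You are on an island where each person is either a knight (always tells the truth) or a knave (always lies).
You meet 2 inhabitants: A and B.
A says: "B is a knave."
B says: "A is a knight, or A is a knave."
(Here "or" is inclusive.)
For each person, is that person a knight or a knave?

A is a knave and B is a knight.

A is a knave; "B is a knave" is False, as required.
B (knight): "A is a knight, or A is a knave" — True. ✓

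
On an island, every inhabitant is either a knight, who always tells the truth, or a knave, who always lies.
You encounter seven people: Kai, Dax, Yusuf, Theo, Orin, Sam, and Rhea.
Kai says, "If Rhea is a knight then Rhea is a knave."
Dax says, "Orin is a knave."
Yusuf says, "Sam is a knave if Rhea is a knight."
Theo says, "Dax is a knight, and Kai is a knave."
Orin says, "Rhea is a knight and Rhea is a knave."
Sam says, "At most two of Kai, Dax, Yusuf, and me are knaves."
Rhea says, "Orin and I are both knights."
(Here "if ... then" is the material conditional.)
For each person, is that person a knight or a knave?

As a knight, Kai's statement "if Rhea is a knight then Rhea is a knave" should be True; it is.
Dax (knight): "Orin is a knave" — True. ✓
Since Yusuf is a knight, "Sam is a knave if Rhea is a knight" needs to be True, which holds.
Theo is a knave, so "Dax is a knight, and Kai is a knave" must be False — and it is.
Orin is a knave; "Rhea is a knight and Rhea is a knave" is False, as required.
As a knight, Sam's statement "at most two of Kai, Dax, Yusuf, and me are knaves" should be True; it is.
Rhea (knave): "Orin and I are both knights" — False. ✓

Kai is a knight, Dax is a knight, Yusuf is a knight, Theo is a knave, Orin is a knave, Sam is a knight, and Rhea is a knave.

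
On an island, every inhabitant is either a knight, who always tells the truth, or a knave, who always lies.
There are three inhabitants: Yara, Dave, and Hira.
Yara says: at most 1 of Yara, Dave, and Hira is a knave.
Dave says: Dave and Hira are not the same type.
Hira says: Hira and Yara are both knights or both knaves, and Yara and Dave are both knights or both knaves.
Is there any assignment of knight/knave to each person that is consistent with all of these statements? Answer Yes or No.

One consistent assignment: Yara=knight, Dave=knight, Hira=knave.

Yes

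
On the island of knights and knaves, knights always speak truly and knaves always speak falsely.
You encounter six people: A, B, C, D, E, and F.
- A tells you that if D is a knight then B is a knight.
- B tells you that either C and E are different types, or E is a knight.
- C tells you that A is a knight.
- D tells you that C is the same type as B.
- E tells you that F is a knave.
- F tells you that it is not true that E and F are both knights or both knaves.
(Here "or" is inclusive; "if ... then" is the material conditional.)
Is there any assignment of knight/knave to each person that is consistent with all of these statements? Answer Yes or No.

One consistent assignment: A=knight, B=knight, C=knight, D=knight, E=knave, F=knight.

Yes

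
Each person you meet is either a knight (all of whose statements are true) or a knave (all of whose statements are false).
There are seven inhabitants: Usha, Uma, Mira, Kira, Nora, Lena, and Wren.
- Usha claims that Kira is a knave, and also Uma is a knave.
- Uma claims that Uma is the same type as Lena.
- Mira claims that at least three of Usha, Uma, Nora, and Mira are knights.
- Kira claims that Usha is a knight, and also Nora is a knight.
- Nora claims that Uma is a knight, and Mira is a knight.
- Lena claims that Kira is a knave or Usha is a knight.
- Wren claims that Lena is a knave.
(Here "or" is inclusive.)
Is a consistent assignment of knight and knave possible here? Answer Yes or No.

Yes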